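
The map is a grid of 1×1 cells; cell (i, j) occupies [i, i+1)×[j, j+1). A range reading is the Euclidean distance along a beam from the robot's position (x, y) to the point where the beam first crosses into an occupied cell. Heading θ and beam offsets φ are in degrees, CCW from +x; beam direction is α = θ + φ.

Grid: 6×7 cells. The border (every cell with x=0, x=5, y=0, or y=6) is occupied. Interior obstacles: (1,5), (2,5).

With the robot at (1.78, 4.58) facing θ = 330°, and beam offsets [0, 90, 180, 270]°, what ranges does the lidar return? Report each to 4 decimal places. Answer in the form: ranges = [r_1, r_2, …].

ranges = [3.7181, 0.4850, 0.8400, 1.5600]

beam 1: φ=0°, α=330°
  dir = (cos 330°, sin 330°) = (0.8660, -0.5000); from cell (1,4)
  next x-line at t=0.2540, next y-line at t=1.1600; Δt_x=1.1547, Δt_y=2.0000
    x: enter (2,4) at t=0.2540
    y: enter (2,3) at t=1.1600
    x: enter (3,3) at t=1.4087
    x: enter (4,3) at t=2.5634
    y: enter (4,2) at t=3.1600
    x: enter (5,2) at t=3.7181 ← occupied
  → r_1 = 3.7181
beam 2: φ=90°, α=60°
  dir = (cos 60°, sin 60°) = (0.5000, 0.8660); from cell (1,4)
  next x-line at t=0.4400, next y-line at t=0.4850; Δt_x=2.0000, Δt_y=1.1547
    x: enter (2,4) at t=0.4400
    y: enter (2,5) at t=0.4850 ← occupied
  → r_2 = 0.4850
beam 3: φ=180°, α=150°
  dir = (cos 150°, sin 150°) = (-0.8660, 0.5000); from cell (1,4)
  next x-line at t=0.9007, next y-line at t=0.8400; Δt_x=1.1547, Δt_y=2.0000
    y: enter (1,5) at t=0.8400 ← occupied
  → r_3 = 0.8400
beam 4: φ=270°, α=240°
  dir = (cos 240°, sin 240°) = (-0.5000, -0.8660); from cell (1,4)
  next x-line at t=1.5600, next y-line at t=0.6697; Δt_x=2.0000, Δt_y=1.1547
    y: enter (1,3) at t=0.6697
    x: enter (0,3) at t=1.5600 ← occupied
  → r_4 = 1.5600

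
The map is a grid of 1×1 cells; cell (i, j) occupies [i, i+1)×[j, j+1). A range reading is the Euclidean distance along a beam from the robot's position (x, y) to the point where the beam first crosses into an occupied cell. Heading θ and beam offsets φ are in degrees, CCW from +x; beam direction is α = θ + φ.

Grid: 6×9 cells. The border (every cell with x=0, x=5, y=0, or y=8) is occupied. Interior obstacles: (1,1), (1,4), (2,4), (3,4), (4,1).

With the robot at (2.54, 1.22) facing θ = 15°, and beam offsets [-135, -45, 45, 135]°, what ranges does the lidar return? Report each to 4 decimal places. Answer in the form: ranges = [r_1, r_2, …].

ranges = [0.2540, 0.4400, 4.9200, 0.6235]

beam 1: φ=-135°, α=240°
  direction (-0.5000, -0.8660); cell (2,1); t to first gridline: x 1.0800, y 0.2540 (then +2.0000 / +1.1547)
    (2,0) via y @ 0.2540  # hit
  → r_1 = 0.2540
beam 2: φ=-45°, α=330°
  direction (0.8660, -0.5000); cell (2,1); t to first gridline: x 0.5312, y 0.4400 (then +1.1547 / +2.0000)
    (2,0) via y @ 0.4400  # hit
  → r_2 = 0.4400
beam 3: φ=45°, α=60°
  direction (0.5000, 0.8660); cell (2,1); t to first gridline: x 0.9200, y 0.9007 (then +2.0000 / +1.1547)
    (2,2) via y @ 0.9007
    (3,2) via x @ 0.9200
    (3,3) via y @ 2.0554
    (4,3) via x @ 2.9200
    (4,4) via y @ 3.2101
    (4,5) via y @ 4.3648
    (5,5) via x @ 4.9200  # hit
  → r_3 = 4.9200
beam 4: φ=135°, α=150°
  direction (-0.8660, 0.5000); cell (2,1); t to first gridline: x 0.6235, y 1.5600 (then +1.1547 / +2.0000)
    (1,1) via x @ 0.6235  # hit
  → r_4 = 0.6235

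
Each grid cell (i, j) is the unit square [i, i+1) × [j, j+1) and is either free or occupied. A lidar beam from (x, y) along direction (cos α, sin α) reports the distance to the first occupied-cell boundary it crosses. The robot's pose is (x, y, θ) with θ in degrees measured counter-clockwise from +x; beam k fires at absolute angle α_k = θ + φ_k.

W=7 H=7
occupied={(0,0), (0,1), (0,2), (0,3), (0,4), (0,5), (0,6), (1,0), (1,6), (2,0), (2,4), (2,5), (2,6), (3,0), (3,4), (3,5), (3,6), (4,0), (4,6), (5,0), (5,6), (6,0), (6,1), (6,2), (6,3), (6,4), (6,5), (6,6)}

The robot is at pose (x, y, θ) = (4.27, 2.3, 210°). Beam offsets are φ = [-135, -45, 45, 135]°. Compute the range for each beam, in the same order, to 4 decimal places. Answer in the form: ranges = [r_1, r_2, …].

ranges = [3.8305, 3.3854, 1.3459, 1.7910]

beam 1: φ=-135°, α=75°
  dir = (cos 75°, sin 75°) = (0.2588, 0.9659); from cell (4,2)
  next x-line at t=2.8205, next y-line at t=0.7247; Δt_x=3.8637, Δt_y=1.0353
    y: enter (4,3) at t=0.7247
    y: enter (4,4) at t=1.7600
    y: enter (4,5) at t=2.7952
    x: enter (5,5) at t=2.8205
    y: enter (5,6) at t=3.8305 ← occupied
  → r_1 = 3.8305
beam 2: φ=-45°, α=165°
  dir = (cos 165°, sin 165°) = (-0.9659, 0.2588); from cell (4,2)
  next x-line at t=0.2795, next y-line at t=2.7046; Δt_x=1.0353, Δt_y=3.8637
    x: enter (3,2) at t=0.2795
    x: enter (2,2) at t=1.3148
    x: enter (1,2) at t=2.3501
    y: enter (1,3) at t=2.7046
    x: enter (0,3) at t=3.3854 ← occupied
  → r_2 = 3.3854
beam 3: φ=45°, α=255°
  dir = (cos 255°, sin 255°) = (-0.2588, -0.9659); from cell (4,2)
  next x-line at t=1.0432, next y-line at t=0.3106; Δt_x=3.8637, Δt_y=1.0353
    y: enter (4,1) at t=0.3106
    x: enter (3,1) at t=1.0432
    y: enter (3,0) at t=1.3459 ← occupied
  → r_3 = 1.3459
beam 4: φ=135°, α=345°
  dir = (cos 345°, sin 345°) = (0.9659, -0.2588); from cell (4,2)
  next x-line at t=0.7558, next y-line at t=1.1591; Δt_x=1.0353, Δt_y=3.8637
    x: enter (5,2) at t=0.7558
    y: enter (5,1) at t=1.1591
    x: enter (6,1) at t=1.7910 ← occupied
  → r_4 = 1.7910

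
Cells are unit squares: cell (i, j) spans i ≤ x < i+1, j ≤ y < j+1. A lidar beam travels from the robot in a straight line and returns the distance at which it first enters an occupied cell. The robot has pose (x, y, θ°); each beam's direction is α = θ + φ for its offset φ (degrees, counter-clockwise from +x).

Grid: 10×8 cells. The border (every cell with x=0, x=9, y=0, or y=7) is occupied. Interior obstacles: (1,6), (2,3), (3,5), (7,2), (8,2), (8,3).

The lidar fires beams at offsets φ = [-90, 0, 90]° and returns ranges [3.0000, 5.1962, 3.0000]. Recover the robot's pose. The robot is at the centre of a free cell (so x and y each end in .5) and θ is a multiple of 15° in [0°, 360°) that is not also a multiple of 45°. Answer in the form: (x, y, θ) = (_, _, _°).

(x, y, θ) = (5.5, 5.5, 240°)

Candidates: 42 free-cell centres × 16 headings = 672 poses. Raycast each; keep the one whose scan matches to 4 dp.
  (2.5, 4.5, 165°): beam 1 = 2.5882 ≠ 3.0000 ✗
  (8.5, 4.5, 75°): beam 1 = 0.5176 ≠ 3.0000 ✗
  (8.5, 5.5, 150°): beam 1 = 1.0000 ≠ 3.0000 ✗
  …
  (5.5, 5.5, 240°): r_1=3.0000, r_2=5.1962, r_3=3.0000 — all match ✓
Unique over the lattice → pose = (5.5, 5.5, 240°).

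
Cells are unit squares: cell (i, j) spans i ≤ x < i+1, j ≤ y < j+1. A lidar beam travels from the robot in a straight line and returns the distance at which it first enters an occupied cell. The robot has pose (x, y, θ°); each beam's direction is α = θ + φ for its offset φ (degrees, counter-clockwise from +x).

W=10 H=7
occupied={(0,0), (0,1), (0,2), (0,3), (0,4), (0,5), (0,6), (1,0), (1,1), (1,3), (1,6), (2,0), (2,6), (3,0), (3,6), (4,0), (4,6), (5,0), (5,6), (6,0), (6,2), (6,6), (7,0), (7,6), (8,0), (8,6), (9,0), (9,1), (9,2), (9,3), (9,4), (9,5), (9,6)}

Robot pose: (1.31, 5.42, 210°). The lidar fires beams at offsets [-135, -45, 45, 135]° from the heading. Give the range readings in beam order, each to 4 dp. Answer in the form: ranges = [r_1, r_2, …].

beam 1: φ=-135°, α=75°
  dir = (cos 75°, sin 75°) = (0.2588, 0.9659); from cell (1,5)
  next x-line at t=2.6660, next y-line at t=0.6005; Δt_x=3.8637, Δt_y=1.0353
    y: enter (1,6) at t=0.6005 ← occupied
  → r_1 = 0.6005
beam 2: φ=-45°, α=165°
  dir = (cos 165°, sin 165°) = (-0.9659, 0.2588); from cell (1,5)
  next x-line at t=0.3209, next y-line at t=2.2409; Δt_x=1.0353, Δt_y=3.8637
    x: enter (0,5) at t=0.3209 ← occupied
  → r_2 = 0.3209
beam 3: φ=45°, α=255°
  dir = (cos 255°, sin 255°) = (-0.2588, -0.9659); from cell (1,5)
  next x-line at t=1.1977, next y-line at t=0.4348; Δt_x=3.8637, Δt_y=1.0353
    y: enter (1,4) at t=0.4348
    x: enter (0,4) at t=1.1977 ← occupied
  → r_3 = 1.1977
beam 4: φ=135°, α=345°
  dir = (cos 345°, sin 345°) = (0.9659, -0.2588); from cell (1,5)
  next x-line at t=0.7143, next y-line at t=1.6228; Δt_x=1.0353, Δt_y=3.8637
    x: enter (2,5) at t=0.7143
    y: enter (2,4) at t=1.6228
    x: enter (3,4) at t=1.7496
    x: enter (4,4) at t=2.7849
    x: enter (5,4) at t=3.8202
    x: enter (6,4) at t=4.8554
    y: enter (6,3) at t=5.4865
    x: enter (7,3) at t=5.8907
    x: enter (8,3) at t=6.9260
    x: enter (9,3) at t=7.9613 ← occupied
  → r_4 = 7.9613

ranges = [0.6005, 0.3209, 1.1977, 7.9613]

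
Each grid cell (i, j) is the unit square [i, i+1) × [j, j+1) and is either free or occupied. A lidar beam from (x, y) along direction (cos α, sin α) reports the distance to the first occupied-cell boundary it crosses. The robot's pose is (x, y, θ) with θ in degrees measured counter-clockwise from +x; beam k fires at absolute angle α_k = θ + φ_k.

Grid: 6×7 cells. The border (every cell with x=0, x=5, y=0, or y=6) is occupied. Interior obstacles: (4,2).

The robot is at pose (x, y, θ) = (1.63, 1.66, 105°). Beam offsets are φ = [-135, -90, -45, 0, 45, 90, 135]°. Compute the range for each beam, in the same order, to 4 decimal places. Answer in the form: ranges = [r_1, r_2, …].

beam 1: φ=-135°, α=330°
  dir = (cos 330°, sin 330°) = (0.8660, -0.5000); from cell (1,1)
  next x-line at t=0.4272, next y-line at t=1.3200; Δt_x=1.1547, Δt_y=2.0000
    x: enter (2,1) at t=0.4272
    y: enter (2,0) at t=1.3200 ← occupied
  → r_1 = 1.3200
beam 2: φ=-90°, α=15°
  dir = (cos 15°, sin 15°) = (0.9659, 0.2588); from cell (1,1)
  next x-line at t=0.3831, next y-line at t=1.3137; Δt_x=1.0353, Δt_y=3.8637
    x: enter (2,1) at t=0.3831
    y: enter (2,2) at t=1.3137
    x: enter (3,2) at t=1.4183
    x: enter (4,2) at t=2.4536 ← occupied
  → r_2 = 2.4536
beam 3: φ=-45°, α=60°
  dir = (cos 60°, sin 60°) = (0.5000, 0.8660); from cell (1,1)
  next x-line at t=0.7400, next y-line at t=0.3926; Δt_x=2.0000, Δt_y=1.1547
    y: enter (1,2) at t=0.3926
    x: enter (2,2) at t=0.7400
    y: enter (2,3) at t=1.5473
    y: enter (2,4) at t=2.7020
    x: enter (3,4) at t=2.7400
    y: enter (3,5) at t=3.8567
    x: enter (4,5) at t=4.7400
    y: enter (4,6) at t=5.0114 ← occupied
  → r_3 = 5.0114
beam 4: φ=0°, α=105°
  dir = (cos 105°, sin 105°) = (-0.2588, 0.9659); from cell (1,1)
  next x-line at t=2.4341, next y-line at t=0.3520; Δt_x=3.8637, Δt_y=1.0353
    y: enter (1,2) at t=0.3520
    y: enter (1,3) at t=1.3873
    y: enter (1,4) at t=2.4225
    x: enter (0,4) at t=2.4341 ← occupied
  → r_4 = 2.4341
beam 5: φ=45°, α=150°
  dir = (cos 150°, sin 150°) = (-0.8660, 0.5000); from cell (1,1)
  next x-line at t=0.7275, next y-line at t=0.6800; Δt_x=1.1547, Δt_y=2.0000
    y: enter (1,2) at t=0.6800
    x: enter (0,2) at t=0.7275 ← occupied
  → r_5 = 0.7275
beam 6: φ=90°, α=195°
  dir = (cos 195°, sin 195°) = (-0.9659, -0.2588); from cell (1,1)
  next x-line at t=0.6522, next y-line at t=2.5500; Δt_x=1.0353, Δt_y=3.8637
    x: enter (0,1) at t=0.6522 ← occupied
  → r_6 = 0.6522
beam 7: φ=135°, α=240°
  dir = (cos 240°, sin 240°) = (-0.5000, -0.8660); from cell (1,1)
  next x-line at t=1.2600, next y-line at t=0.7621; Δt_x=2.0000, Δt_y=1.1547
    y: enter (1,0) at t=0.7621 ← occupied
  → r_7 = 0.7621

ranges = [1.3200, 2.4536, 5.0114, 2.4341, 0.7275, 0.6522, 0.7621]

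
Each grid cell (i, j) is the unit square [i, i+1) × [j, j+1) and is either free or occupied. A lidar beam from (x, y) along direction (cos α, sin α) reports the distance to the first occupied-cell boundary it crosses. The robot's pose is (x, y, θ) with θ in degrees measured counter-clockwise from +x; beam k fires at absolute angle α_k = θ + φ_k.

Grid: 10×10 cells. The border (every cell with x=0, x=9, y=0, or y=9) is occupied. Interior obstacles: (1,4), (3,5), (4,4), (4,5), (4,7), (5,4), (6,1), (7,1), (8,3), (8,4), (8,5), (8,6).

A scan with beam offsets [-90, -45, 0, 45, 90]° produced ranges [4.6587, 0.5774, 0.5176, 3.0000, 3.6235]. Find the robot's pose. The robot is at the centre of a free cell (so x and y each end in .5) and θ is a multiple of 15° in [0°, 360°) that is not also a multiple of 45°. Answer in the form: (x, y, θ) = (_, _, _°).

(x, y, θ) = (2.5, 4.5, 195°)

The pose lattice has 52·16 = 832 candidates. Test each by forward raycasting.
  (3.5, 2.5, 210°): beam 1 = 5.0000 ≠ 4.6587 ✗
  (8.5, 1.5, 240°): beam 1 = 0.5774 ≠ 4.6587 ✗
  (5.5, 1.5, 195°): beam 1 = 2.5882 ≠ 4.6587 ✗
  (8.5, 1.5, 120°): beam 1 = 0.5774 ≠ 4.6587 ✗
  …
  (2.5, 4.5, 195°): r_1=4.6587, r_2=0.5774, r_3=0.5176, r_4=3.0000, r_5=3.6235 — all match ✓
No second candidate reproduces the full scan.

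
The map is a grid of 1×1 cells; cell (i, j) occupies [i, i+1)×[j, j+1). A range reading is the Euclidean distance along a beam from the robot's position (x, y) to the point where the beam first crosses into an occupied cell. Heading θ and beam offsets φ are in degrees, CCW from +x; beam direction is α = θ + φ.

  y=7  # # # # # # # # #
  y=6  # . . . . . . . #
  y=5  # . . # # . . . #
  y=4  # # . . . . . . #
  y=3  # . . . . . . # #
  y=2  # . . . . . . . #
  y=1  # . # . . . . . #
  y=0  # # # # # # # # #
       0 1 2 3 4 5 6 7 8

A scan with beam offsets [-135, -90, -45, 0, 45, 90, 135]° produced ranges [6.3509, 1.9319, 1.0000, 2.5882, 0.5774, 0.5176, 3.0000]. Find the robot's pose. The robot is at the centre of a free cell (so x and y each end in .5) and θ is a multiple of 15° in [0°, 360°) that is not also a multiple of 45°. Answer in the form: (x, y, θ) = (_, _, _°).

(x, y, θ) = (2.5, 4.5, 105°)

Candidates: 37 free-cell centres × 16 headings = 592 poses. Raycast each; keep the one whose scan matches to 4 dp.
  (5.5, 6.5, 165°): beam 1 = 1.0000 ≠ 6.3509 ✗
  (6.5, 5.5, 255°): beam 1 = 1.7321 ≠ 6.3509 ✗
  (6.5, 2.5, 285°): beam 2 = 3.6235 ≠ 1.9319 ✗
  …
  (2.5, 4.5, 105°): r_1=6.3509, r_2=1.9319, r_3=1.0000, r_4=2.5882, r_5=0.5774, r_6=0.5176, r_7=3.0000 — all match ✓
No second candidate reproduces the full scan.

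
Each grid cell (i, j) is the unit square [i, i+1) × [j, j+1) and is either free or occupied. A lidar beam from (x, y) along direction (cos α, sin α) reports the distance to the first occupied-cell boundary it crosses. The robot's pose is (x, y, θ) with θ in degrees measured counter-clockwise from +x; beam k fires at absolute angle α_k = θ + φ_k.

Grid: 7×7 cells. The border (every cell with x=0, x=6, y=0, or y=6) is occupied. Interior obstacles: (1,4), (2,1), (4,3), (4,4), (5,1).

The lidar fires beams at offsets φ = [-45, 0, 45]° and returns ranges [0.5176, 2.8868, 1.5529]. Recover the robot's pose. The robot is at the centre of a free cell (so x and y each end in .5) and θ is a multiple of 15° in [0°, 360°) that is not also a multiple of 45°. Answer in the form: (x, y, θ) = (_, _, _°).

The pose lattice has 20·16 = 320 candidates. Test each by forward raycasting.
  (3.5, 1.5, 210°): beam 2 = 0.5774 ≠ 2.8868 ✗
  (3.5, 5.5, 150°): beam 2 = 1.0000 ≠ 2.8868 ✗
  (3.5, 5.5, 120°): beam 2 = 0.5774 ≠ 2.8868 ✗
  …
  (5.5, 3.5, 240°): r_1=0.5176, r_2=2.8868, r_3=1.5529 — all match ✓
Unique over the lattice → pose = (5.5, 3.5, 240°).

(x, y, θ) = (5.5, 3.5, 240°)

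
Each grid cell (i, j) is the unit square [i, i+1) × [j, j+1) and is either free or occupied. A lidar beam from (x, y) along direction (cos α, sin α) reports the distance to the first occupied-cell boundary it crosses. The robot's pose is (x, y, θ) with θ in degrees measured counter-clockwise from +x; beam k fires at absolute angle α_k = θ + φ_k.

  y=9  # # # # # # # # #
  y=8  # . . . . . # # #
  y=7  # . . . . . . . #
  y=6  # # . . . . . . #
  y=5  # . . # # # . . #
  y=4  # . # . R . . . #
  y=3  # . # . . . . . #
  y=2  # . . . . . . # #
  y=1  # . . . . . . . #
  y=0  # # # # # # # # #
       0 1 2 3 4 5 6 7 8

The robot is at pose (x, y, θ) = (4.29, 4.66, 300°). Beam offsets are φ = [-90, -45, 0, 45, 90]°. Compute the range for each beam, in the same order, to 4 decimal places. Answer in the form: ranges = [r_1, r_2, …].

ranges = [1.4896, 3.7891, 4.2262, 3.8409, 0.6800]

beam 1: φ=-90°, α=210°
  dir = (cos 210°, sin 210°) = (-0.8660, -0.5000); from cell (4,4)
  next x-line at t=0.3349, next y-line at t=1.3200; Δt_x=1.1547, Δt_y=2.0000
    x: enter (3,4) at t=0.3349
    y: enter (3,3) at t=1.3200
    x: enter (2,3) at t=1.4896 ← occupied
  → r_1 = 1.4896
beam 2: φ=-45°, α=255°
  dir = (cos 255°, sin 255°) = (-0.2588, -0.9659); from cell (4,4)
  next x-line at t=1.1205, next y-line at t=0.6833; Δt_x=3.8637, Δt_y=1.0353
    y: enter (4,3) at t=0.6833
    x: enter (3,3) at t=1.1205
    y: enter (3,2) at t=1.7186
    y: enter (3,1) at t=2.7538
    y: enter (3,0) at t=3.7891 ← occupied
  → r_2 = 3.7891
beam 3: φ=0°, α=300°
  dir = (cos 300°, sin 300°) = (0.5000, -0.8660); from cell (4,4)
  next x-line at t=1.4200, next y-line at t=0.7621; Δt_x=2.0000, Δt_y=1.1547
    y: enter (4,3) at t=0.7621
    x: enter (5,3) at t=1.4200
    y: enter (5,2) at t=1.9168
    y: enter (5,1) at t=3.0715
    x: enter (6,1) at t=3.4200
    y: enter (6,0) at t=4.2262 ← occupied
  → r_3 = 4.2262
beam 4: φ=45°, α=345°
  dir = (cos 345°, sin 345°) = (0.9659, -0.2588); from cell (4,4)
  next x-line at t=0.7350, next y-line at t=2.5500; Δt_x=1.0353, Δt_y=3.8637
    x: enter (5,4) at t=0.7350
    x: enter (6,4) at t=1.7703
    y: enter (6,3) at t=2.5500
    x: enter (7,3) at t=2.8056
    x: enter (8,3) at t=3.8409 ← occupied
  → r_4 = 3.8409
beam 5: φ=90°, α=30°
  dir = (cos 30°, sin 30°) = (0.8660, 0.5000); from cell (4,4)
  next x-line at t=0.8198, next y-line at t=0.6800; Δt_x=1.1547, Δt_y=2.0000
    y: enter (4,5) at t=0.6800 ← occupied
  → r_5 = 0.6800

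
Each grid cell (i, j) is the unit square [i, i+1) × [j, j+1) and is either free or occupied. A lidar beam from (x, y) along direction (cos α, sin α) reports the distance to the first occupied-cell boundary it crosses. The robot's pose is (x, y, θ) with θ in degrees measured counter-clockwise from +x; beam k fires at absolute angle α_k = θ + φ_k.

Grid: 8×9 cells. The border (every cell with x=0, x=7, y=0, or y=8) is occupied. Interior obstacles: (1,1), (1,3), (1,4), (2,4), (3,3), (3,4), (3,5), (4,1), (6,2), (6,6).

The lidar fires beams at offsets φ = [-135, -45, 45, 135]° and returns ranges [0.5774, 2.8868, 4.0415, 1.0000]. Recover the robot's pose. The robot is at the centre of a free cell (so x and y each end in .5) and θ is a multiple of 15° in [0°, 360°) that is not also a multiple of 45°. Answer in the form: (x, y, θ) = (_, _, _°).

The pose lattice has 32·16 = 512 candidates. Test each by forward raycasting.
  (5.5, 2.5, 75°): beam 1 = 1.7321 ≠ 0.5774 ✗
  (2.5, 2.5, 345°): beam 1 = 1.0000 ≠ 0.5774 ✗
  (4.5, 5.5, 345°): beam 2 = 3.0000 ≠ 2.8868 ✗
  …
  (4.5, 2.5, 15°): r_1=0.5774, r_2=2.8868, r_3=4.0415, r_4=1.0000 — all match ✓
Only this pose fits every beam.

(x, y, θ) = (4.5, 2.5, 15°)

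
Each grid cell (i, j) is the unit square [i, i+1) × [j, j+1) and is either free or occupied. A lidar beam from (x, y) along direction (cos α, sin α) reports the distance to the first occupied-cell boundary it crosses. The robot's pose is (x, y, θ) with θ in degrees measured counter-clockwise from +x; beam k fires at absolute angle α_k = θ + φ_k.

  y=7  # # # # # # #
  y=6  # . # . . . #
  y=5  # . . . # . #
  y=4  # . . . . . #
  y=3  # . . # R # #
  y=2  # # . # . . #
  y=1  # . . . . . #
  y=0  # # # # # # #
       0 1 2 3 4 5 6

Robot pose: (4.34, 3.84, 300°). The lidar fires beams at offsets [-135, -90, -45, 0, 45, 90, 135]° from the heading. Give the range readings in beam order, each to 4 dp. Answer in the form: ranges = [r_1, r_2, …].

ranges = [0.3520, 0.3926, 1.3137, 3.2793, 0.6833, 1.9168, 1.2009]

beam 1: φ=-135°, α=165°
  dir = (cos 165°, sin 165°) = (-0.9659, 0.2588); from cell (4,3)
  next x-line at t=0.3520, next y-line at t=0.6182; Δt_x=1.0353, Δt_y=3.8637
    x: enter (3,3) at t=0.3520 ← occupied
  → r_1 = 0.3520
beam 2: φ=-90°, α=210°
  dir = (cos 210°, sin 210°) = (-0.8660, -0.5000); from cell (4,3)
  next x-line at t=0.3926, next y-line at t=1.6800; Δt_x=1.1547, Δt_y=2.0000
    x: enter (3,3) at t=0.3926 ← occupied
  → r_2 = 0.3926
beam 3: φ=-45°, α=255°
  dir = (cos 255°, sin 255°) = (-0.2588, -0.9659); from cell (4,3)
  next x-line at t=1.3137, next y-line at t=0.8696; Δt_x=3.8637, Δt_y=1.0353
    y: enter (4,2) at t=0.8696
    x: enter (3,2) at t=1.3137 ← occupied
  → r_3 = 1.3137
beam 4: φ=0°, α=300°
  dir = (cos 300°, sin 300°) = (0.5000, -0.8660); from cell (4,3)
  next x-line at t=1.3200, next y-line at t=0.9699; Δt_x=2.0000, Δt_y=1.1547
    y: enter (4,2) at t=0.9699
    x: enter (5,2) at t=1.3200
    y: enter (5,1) at t=2.1246
    y: enter (5,0) at t=3.2793 ← occupied
  → r_4 = 3.2793
beam 5: φ=45°, α=345°
  dir = (cos 345°, sin 345°) = (0.9659, -0.2588); from cell (4,3)
  next x-line at t=0.6833, next y-line at t=3.2455; Δt_x=1.0353, Δt_y=3.8637
    x: enter (5,3) at t=0.6833 ← occupied
  → r_5 = 0.6833
beam 6: φ=90°, α=30°
  dir = (cos 30°, sin 30°) = (0.8660, 0.5000); from cell (4,3)
  next x-line at t=0.7621, next y-line at t=0.3200; Δt_x=1.1547, Δt_y=2.0000
    y: enter (4,4) at t=0.3200
    x: enter (5,4) at t=0.7621
    x: enter (6,4) at t=1.9168 ← occupied
  → r_6 = 1.9168
beam 7: φ=135°, α=75°
  dir = (cos 75°, sin 75°) = (0.2588, 0.9659); from cell (4,3)
  next x-line at t=2.5500, next y-line at t=0.1656; Δt_x=3.8637, Δt_y=1.0353
    y: enter (4,4) at t=0.1656
    y: enter (4,5) at t=1.2009 ← occupied
  → r_7 = 1.2009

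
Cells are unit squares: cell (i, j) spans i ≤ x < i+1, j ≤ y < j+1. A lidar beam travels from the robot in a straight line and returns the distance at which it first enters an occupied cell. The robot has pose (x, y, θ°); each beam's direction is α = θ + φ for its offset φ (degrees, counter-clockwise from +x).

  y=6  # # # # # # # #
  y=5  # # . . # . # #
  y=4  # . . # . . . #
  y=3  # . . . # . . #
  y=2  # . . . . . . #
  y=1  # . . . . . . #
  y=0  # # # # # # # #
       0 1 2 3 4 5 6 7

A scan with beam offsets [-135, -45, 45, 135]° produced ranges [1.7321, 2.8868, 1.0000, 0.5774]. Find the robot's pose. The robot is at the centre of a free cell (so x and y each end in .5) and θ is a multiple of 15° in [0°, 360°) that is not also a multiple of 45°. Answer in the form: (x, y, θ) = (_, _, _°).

(x, y, θ) = (1.5, 2.5, 75°)

The pose lattice has 25·16 = 400 candidates. Test each by forward raycasting.
  (2.5, 3.5, 150°): beam 1 = 1.5529 ≠ 1.7321 ✗
  (2.5, 4.5, 30°): beam 1 = 3.6235 ≠ 1.7321 ✗
  (4.5, 4.5, 210°): beam 1 = 0.5176 ≠ 1.7321 ✗
  (2.5, 2.5, 15°): beam 2 = 3.0000 ≠ 2.8868 ✗
  …
  (1.5, 2.5, 75°): r_1=1.7321, r_2=2.8868, r_3=1.0000, r_4=0.5774 — all match ✓
Only this pose fits every beam.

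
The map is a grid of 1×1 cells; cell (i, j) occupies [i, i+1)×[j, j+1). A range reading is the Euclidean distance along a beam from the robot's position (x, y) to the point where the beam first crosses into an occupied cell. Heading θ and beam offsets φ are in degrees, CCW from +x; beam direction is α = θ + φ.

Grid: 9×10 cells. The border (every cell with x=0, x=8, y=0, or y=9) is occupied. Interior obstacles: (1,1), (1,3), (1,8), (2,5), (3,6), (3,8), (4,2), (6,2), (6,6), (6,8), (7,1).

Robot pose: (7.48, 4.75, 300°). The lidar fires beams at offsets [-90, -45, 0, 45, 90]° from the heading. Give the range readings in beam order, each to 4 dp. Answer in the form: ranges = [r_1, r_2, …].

ranges = [3.5000, 1.8546, 1.0400, 0.5383, 0.6004]

beam 1: φ=-90°, α=210°
  cosα=-0.8660 sinα=-0.5000 | (7,4) | tMaxX 0.5543 tMaxY 1.5000 | tΔX 1.1547 tΔY 2.0000
    t=0.5543 [x] (6,4)
    t=1.5000 [y] (6,3)
    t=1.7090 [x] (5,3)
    t=2.8637 [x] (4,3)
    t=3.5000 [y] (4,2) — stop
  → r_1 = 3.5000
beam 2: φ=-45°, α=255°
  cosα=-0.2588 sinα=-0.9659 | (7,4) | tMaxX 1.8546 tMaxY 0.7765 | tΔX 3.8637 tΔY 1.0353
    t=0.7765 [y] (7,3)
    t=1.8117 [y] (7,2)
    t=1.8546 [x] (6,2) — stop
  → r_2 = 1.8546
beam 3: φ=0°, α=300°
  cosα=0.5000 sinα=-0.8660 | (7,4) | tMaxX 1.0400 tMaxY 0.8660 | tΔX 2.0000 tΔY 1.1547
    t=0.8660 [y] (7,3)
    t=1.0400 [x] (8,3) — stop
  → r_3 = 1.0400
beam 4: φ=45°, α=345°
  cosα=0.9659 sinα=-0.2588 | (7,4) | tMaxX 0.5383 tMaxY 2.8978 | tΔX 1.0353 tΔY 3.8637
    t=0.5383 [x] (8,4) — stop
  → r_4 = 0.5383
beam 5: φ=90°, α=30°
  cosα=0.8660 sinα=0.5000 | (7,4) | tMaxX 0.6004 tMaxY 0.5000 | tΔX 1.1547 tΔY 2.0000
    t=0.5000 [y] (7,5)
    t=0.6004 [x] (8,5) — stop
  → r_5 = 0.6004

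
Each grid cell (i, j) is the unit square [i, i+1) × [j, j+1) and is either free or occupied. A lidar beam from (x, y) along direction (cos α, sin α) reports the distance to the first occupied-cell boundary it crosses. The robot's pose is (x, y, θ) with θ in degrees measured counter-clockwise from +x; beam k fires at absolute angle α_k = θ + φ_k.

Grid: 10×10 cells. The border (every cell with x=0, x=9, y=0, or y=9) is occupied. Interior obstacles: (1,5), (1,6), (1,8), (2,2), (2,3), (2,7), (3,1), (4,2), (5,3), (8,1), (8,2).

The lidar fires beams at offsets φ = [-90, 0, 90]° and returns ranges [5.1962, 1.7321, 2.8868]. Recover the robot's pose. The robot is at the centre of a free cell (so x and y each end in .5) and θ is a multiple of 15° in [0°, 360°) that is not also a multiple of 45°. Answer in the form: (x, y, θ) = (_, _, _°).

(x, y, θ) = (4.5, 7.5, 60°)

The pose lattice has 53·16 = 848 candidates. Test each by forward raycasting.
  (4.5, 6.5, 30°): beam 1 = 2.8868 ≠ 5.1962 ✗
  (8.5, 8.5, 60°): beam 1 = 0.5774 ≠ 5.1962 ✗
  (6.5, 2.5, 255°): beam 1 = 1.5529 ≠ 5.1962 ✗
  …
  (4.5, 7.5, 60°): r_1=5.1962, r_2=1.7321, r_3=2.8868 — all match ✓
No second candidate reproduces the full scan.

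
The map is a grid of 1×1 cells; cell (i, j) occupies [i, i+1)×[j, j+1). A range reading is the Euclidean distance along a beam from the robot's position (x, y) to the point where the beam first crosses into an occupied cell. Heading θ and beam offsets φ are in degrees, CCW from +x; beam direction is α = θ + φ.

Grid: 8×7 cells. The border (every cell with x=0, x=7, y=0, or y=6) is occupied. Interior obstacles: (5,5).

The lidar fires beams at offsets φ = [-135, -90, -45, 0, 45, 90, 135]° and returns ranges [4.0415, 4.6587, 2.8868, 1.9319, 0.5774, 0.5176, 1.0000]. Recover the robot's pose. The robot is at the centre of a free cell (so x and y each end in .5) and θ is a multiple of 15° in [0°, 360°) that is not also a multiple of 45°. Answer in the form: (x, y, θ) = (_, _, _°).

(x, y, θ) = (3.5, 1.5, 195°)

Enumerate (i+0.5, j+0.5, θ) over the 29 free cells and 16 admissible headings. For each, cast all 7 beams and compare to the given ranges.
  (1.5, 4.5, 300°): beam 1 = 0.5176 ≠ 4.0415 ✗
  (6.5, 4.5, 240°): beam 1 = 1.5529 ≠ 4.0415 ✗
  (5.5, 1.5, 150°): beam 1 = 1.5529 ≠ 4.0415 ✗
  (4.5, 1.5, 105°): beam 1 = 1.0000 ≠ 4.0415 ✗
  (2.5, 1.5, 105°): beam 1 = 1.0000 ≠ 4.0415 ✗
  …
  (3.5, 1.5, 195°): r_1=4.0415, r_2=4.6587, r_3=2.8868, r_4=1.9319, r_5=0.5774, r_6=0.5176, r_7=1.0000 — all match ✓
No second candidate reproduces the full scan.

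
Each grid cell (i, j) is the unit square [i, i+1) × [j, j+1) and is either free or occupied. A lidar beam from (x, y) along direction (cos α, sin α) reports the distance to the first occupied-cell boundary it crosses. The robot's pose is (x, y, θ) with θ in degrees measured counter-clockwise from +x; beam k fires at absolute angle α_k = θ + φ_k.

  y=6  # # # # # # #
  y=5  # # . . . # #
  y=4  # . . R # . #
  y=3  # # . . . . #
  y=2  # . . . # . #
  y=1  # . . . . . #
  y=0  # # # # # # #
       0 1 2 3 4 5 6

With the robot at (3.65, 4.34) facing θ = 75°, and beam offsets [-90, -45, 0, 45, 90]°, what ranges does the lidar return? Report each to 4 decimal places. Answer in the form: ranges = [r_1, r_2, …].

ranges = [0.3623, 0.4041, 1.7186, 1.9168, 2.5500]

beam 1: φ=-90°, α=345°
  cosα=0.9659 sinα=-0.2588 | (3,4) | tMaxX 0.3623 tMaxY 1.3137 | tΔX 1.0353 tΔY 3.8637
    t=0.3623 [x] (4,4) — stop
  → r_1 = 0.3623
beam 2: φ=-45°, α=30°
  cosα=0.8660 sinα=0.5000 | (3,4) | tMaxX 0.4041 tMaxY 1.3200 | tΔX 1.1547 tΔY 2.0000
    t=0.4041 [x] (4,4) — stop
  → r_2 = 0.4041
beam 3: φ=0°, α=75°
  cosα=0.2588 sinα=0.9659 | (3,4) | tMaxX 1.3523 tMaxY 0.6833 | tΔX 3.8637 tΔY 1.0353
    t=0.6833 [y] (3,5)
    t=1.3523 [x] (4,5)
    t=1.7186 [y] (4,6) — stop
  → r_3 = 1.7186
beam 4: φ=45°, α=120°
  cosα=-0.5000 sinα=0.8660 | (3,4) | tMaxX 1.3000 tMaxY 0.7621 | tΔX 2.0000 tΔY 1.1547
    t=0.7621 [y] (3,5)
    t=1.3000 [x] (2,5)
    t=1.9168 [y] (2,6) — stop
  → r_4 = 1.9168
beam 5: φ=90°, α=165°
  cosα=-0.9659 sinα=0.2588 | (3,4) | tMaxX 0.6729 tMaxY 2.5500 | tΔX 1.0353 tΔY 3.8637
    t=0.6729 [x] (2,4)
    t=1.7082 [x] (1,4)
    t=2.5500 [y] (1,5) — stop
  → r_5 = 2.5500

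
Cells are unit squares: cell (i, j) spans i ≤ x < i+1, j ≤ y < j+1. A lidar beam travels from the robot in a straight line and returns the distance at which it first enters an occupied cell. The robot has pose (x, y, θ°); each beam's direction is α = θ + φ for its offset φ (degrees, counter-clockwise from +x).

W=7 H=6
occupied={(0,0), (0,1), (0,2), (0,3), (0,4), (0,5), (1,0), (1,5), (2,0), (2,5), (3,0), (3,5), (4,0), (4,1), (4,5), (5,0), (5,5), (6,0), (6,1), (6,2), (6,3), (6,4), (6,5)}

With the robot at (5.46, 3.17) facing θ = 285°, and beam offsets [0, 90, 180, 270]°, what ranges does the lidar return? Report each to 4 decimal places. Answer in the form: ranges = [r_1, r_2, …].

beam 1: φ=0°, α=285°
  dir = (cos 285°, sin 285°) = (0.2588, -0.9659); from cell (5,3)
  next x-line at t=2.0864, next y-line at t=0.1760; Δt_x=3.8637, Δt_y=1.0353
    y: enter (5,2) at t=0.1760
    y: enter (5,1) at t=1.2113
    x: enter (6,1) at t=2.0864 ← occupied
  → r_1 = 2.0864
beam 2: φ=90°, α=15°
  dir = (cos 15°, sin 15°) = (0.9659, 0.2588); from cell (5,3)
  next x-line at t=0.5590, next y-line at t=3.2069; Δt_x=1.0353, Δt_y=3.8637
    x: enter (6,3) at t=0.5590 ← occupied
  → r_2 = 0.5590
beam 3: φ=180°, α=105°
  dir = (cos 105°, sin 105°) = (-0.2588, 0.9659); from cell (5,3)
  next x-line at t=1.7773, next y-line at t=0.8593; Δt_x=3.8637, Δt_y=1.0353
    y: enter (5,4) at t=0.8593
    x: enter (4,4) at t=1.7773
    y: enter (4,5) at t=1.8946 ← occupied
  → r_3 = 1.8946
beam 4: φ=270°, α=195°
  dir = (cos 195°, sin 195°) = (-0.9659, -0.2588); from cell (5,3)
  next x-line at t=0.4762, next y-line at t=0.6568; Δt_x=1.0353, Δt_y=3.8637
    x: enter (4,3) at t=0.4762
    y: enter (4,2) at t=0.6568
    x: enter (3,2) at t=1.5115
    x: enter (2,2) at t=2.5468
    x: enter (1,2) at t=3.5821
    y: enter (1,1) at t=4.5205
    x: enter (0,1) at t=4.6173 ← occupied
  → r_4 = 4.6173

ranges = [2.0864, 0.5590, 1.8946, 4.6173]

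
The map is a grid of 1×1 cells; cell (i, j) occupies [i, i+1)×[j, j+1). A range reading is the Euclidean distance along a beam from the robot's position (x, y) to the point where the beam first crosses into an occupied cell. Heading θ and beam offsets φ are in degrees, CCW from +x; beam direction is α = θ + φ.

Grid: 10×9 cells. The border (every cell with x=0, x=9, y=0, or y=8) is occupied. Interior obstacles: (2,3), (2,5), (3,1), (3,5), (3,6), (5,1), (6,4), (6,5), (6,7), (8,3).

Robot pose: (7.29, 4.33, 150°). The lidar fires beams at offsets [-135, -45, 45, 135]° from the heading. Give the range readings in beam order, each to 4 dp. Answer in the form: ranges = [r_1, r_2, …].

beam 1: φ=-135°, α=15°
  cosα=0.9659 sinα=0.2588 | (7,4) | tMaxX 0.7350 tMaxY 2.5887 | tΔX 1.0353 tΔY 3.8637
    t=0.7350 [x] (8,4)
    t=1.7703 [x] (9,4) — stop
  → r_1 = 1.7703
beam 2: φ=-45°, α=105°
  cosα=-0.2588 sinα=0.9659 | (7,4) | tMaxX 1.1205 tMaxY 0.6936 | tΔX 3.8637 tΔY 1.0353
    t=0.6936 [y] (7,5)
    t=1.1205 [x] (6,5) — stop
  → r_2 = 1.1205
beam 3: φ=45°, α=195°
  cosα=-0.9659 sinα=-0.2588 | (7,4) | tMaxX 0.3002 tMaxY 1.2750 | tΔX 1.0353 tΔY 3.8637
    t=0.3002 [x] (6,4) — stop
  → r_3 = 0.3002
beam 4: φ=135°, α=285°
  cosα=0.2588 sinα=-0.9659 | (7,4) | tMaxX 2.7432 tMaxY 0.3416 | tΔX 3.8637 tΔY 1.0353
    t=0.3416 [y] (7,3)
    t=1.3769 [y] (7,2)
    t=2.4122 [y] (7,1)
    t=2.7432 [x] (8,1)
    t=3.4475 [y] (8,0) — stop
  → r_4 = 3.4475

ranges = [1.7703, 1.1205, 0.3002, 3.4475]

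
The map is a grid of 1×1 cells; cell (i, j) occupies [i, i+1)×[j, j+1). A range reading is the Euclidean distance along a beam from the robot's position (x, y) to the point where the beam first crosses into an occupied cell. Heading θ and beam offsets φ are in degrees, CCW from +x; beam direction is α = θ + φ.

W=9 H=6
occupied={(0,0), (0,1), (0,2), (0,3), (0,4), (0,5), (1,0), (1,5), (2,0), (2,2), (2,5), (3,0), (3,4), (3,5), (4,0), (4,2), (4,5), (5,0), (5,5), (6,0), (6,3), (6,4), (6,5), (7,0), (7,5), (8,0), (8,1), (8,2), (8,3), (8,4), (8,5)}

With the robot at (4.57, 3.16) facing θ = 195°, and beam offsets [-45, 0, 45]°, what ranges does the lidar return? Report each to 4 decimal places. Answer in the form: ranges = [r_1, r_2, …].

ranges = [1.6800, 1.6254, 0.1848]

beam 1: φ=-45°, α=150°
  cosα=-0.8660 sinα=0.5000 | (4,3) | tMaxX 0.6582 tMaxY 1.6800 | tΔX 1.1547 tΔY 2.0000
    t=0.6582 [x] (3,3)
    t=1.6800 [y] (3,4) — stop
  → r_1 = 1.6800
beam 2: φ=0°, α=195°
  cosα=-0.9659 sinα=-0.2588 | (4,3) | tMaxX 0.5901 tMaxY 0.6182 | tΔX 1.0353 tΔY 3.8637
    t=0.5901 [x] (3,3)
    t=0.6182 [y] (3,2)
    t=1.6254 [x] (2,2) — stop
  → r_2 = 1.6254
beam 3: φ=45°, α=240°
  cosα=-0.5000 sinα=-0.8660 | (4,3) | tMaxX 1.1400 tMaxY 0.1848 | tΔX 2.0000 tΔY 1.1547
    t=0.1848 [y] (4,2) — stop
  → r_3 = 0.1848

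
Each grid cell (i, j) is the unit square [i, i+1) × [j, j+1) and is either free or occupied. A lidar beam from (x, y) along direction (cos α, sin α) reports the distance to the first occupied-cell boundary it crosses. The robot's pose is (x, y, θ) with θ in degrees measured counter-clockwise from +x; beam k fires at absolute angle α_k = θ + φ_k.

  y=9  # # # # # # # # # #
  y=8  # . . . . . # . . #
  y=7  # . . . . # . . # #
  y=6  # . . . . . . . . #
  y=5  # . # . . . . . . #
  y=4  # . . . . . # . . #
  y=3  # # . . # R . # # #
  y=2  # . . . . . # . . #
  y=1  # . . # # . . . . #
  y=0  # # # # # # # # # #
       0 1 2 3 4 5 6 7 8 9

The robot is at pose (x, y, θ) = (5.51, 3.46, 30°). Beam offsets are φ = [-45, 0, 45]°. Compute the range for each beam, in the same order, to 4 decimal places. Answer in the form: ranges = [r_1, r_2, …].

ranges = [1.5426, 1.0800, 4.7002]

beam 1: φ=-45°, α=345°
  direction (0.9659, -0.2588); cell (5,3); t to first gridline: x 0.5073, y 1.7773 (then +1.0353 / +3.8637)
    (6,3) via x @ 0.5073
    (7,3) via x @ 1.5426  # hit
  → r_1 = 1.5426
beam 2: φ=0°, α=30°
  direction (0.8660, 0.5000); cell (5,3); t to first gridline: x 0.5658, y 1.0800 (then +1.1547 / +2.0000)
    (6,3) via x @ 0.5658
    (6,4) via y @ 1.0800  # hit
  → r_2 = 1.0800
beam 3: φ=45°, α=75°
  direction (0.2588, 0.9659); cell (5,3); t to first gridline: x 1.8932, y 0.5590 (then +3.8637 / +1.0353)
    (5,4) via y @ 0.5590
    (5,5) via y @ 1.5943
    (6,5) via x @ 1.8932
    (6,6) via y @ 2.6296
    (6,7) via y @ 3.6649
    (6,8) via y @ 4.7002  # hit
  → r_3 = 4.7002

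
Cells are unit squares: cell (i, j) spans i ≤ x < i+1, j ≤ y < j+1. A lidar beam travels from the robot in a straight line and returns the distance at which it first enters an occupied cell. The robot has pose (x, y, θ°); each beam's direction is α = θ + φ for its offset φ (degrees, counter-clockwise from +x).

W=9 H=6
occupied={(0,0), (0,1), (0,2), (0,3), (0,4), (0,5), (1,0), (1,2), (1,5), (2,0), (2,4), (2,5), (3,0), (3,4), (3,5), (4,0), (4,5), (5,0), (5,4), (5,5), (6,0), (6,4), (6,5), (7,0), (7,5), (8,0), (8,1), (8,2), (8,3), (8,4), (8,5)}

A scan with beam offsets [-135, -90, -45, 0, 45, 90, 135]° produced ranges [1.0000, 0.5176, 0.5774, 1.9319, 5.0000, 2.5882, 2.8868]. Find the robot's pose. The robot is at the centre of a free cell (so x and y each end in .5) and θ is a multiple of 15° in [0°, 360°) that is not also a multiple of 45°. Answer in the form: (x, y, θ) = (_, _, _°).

The pose lattice has 23·16 = 368 candidates. Test each by forward raycasting.
  (3.5, 2.5, 240°): beam 1 = 1.5529 ≠ 1.0000 ✗
  (1.5, 3.5, 240°): beam 1 = 1.5529 ≠ 1.0000 ✗
  (5.5, 2.5, 150°): beam 1 = 2.5882 ≠ 1.0000 ✗
  (3.5, 1.5, 105°): beam 2 = 4.6587 ≠ 0.5176 ✗
  …
  (5.5, 3.5, 165°): r_1=1.0000, r_2=0.5176, r_3=0.5774, r_4=1.9319, r_5=5.0000, r_6=2.5882, r_7=2.8868 — all match ✓
No second candidate reproduces the full scan.

(x, y, θ) = (5.5, 3.5, 165°)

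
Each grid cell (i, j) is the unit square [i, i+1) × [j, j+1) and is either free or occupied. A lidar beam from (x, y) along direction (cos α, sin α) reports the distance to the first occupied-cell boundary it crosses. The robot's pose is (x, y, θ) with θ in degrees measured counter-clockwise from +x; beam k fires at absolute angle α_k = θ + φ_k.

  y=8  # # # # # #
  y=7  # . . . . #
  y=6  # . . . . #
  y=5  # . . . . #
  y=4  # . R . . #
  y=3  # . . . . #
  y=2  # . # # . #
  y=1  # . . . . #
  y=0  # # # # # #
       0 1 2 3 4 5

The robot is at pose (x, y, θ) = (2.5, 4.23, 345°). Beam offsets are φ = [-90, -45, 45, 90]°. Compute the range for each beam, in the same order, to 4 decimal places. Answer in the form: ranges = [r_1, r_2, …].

ranges = [1.2734, 1.4203, 2.8868, 3.9030]

beam 1: φ=-90°, α=255°
  direction (-0.2588, -0.9659); cell (2,4); t to first gridline: x 1.9319, y 0.2381 (then +3.8637 / +1.0353)
    (2,3) via y @ 0.2381
    (2,2) via y @ 1.2734  # hit
  → r_1 = 1.2734
beam 2: φ=-45°, α=300°
  direction (0.5000, -0.8660); cell (2,4); t to first gridline: x 1.0000, y 0.2656 (then +2.0000 / +1.1547)
    (2,3) via y @ 0.2656
    (3,3) via x @ 1.0000
    (3,2) via y @ 1.4203  # hit
  → r_2 = 1.4203
beam 3: φ=45°, α=30°
  direction (0.8660, 0.5000); cell (2,4); t to first gridline: x 0.5774, y 1.5400 (then +1.1547 / +2.0000)
    (3,4) via x @ 0.5774
    (3,5) via y @ 1.5400
    (4,5) via x @ 1.7321
    (5,5) via x @ 2.8868  # hit
  → r_3 = 2.8868
beam 4: φ=90°, α=75°
  direction (0.2588, 0.9659); cell (2,4); t to first gridline: x 1.9319, y 0.7972 (then +3.8637 / +1.0353)
    (2,5) via y @ 0.7972
    (2,6) via y @ 1.8324
    (3,6) via x @ 1.9319
    (3,7) via y @ 2.8677
    (3,8) via y @ 3.9030  # hit
  → r_4 = 3.9030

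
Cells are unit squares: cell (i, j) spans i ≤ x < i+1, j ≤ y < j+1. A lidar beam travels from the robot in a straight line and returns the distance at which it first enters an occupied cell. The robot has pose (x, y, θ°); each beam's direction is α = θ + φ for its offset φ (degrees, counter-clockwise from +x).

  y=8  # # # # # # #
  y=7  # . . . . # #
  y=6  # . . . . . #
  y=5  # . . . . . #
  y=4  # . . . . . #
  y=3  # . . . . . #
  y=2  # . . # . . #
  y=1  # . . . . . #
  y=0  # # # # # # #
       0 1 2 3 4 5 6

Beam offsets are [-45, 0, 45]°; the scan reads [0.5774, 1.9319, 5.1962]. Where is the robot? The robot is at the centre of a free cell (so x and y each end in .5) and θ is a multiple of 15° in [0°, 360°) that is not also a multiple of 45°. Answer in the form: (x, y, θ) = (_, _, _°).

(x, y, θ) = (5.5, 3.5, 75°)

The pose lattice has 33·16 = 528 candidates. Test each by forward raycasting.
  (5.5, 2.5, 300°): beam 1 = 1.5529 ≠ 0.5774 ✗
  (1.5, 5.5, 150°): beam 1 = 1.9319 ≠ 0.5774 ✗
  (5.5, 1.5, 330°): beam 1 = 0.5176 ≠ 0.5774 ✗
  …
  (5.5, 3.5, 75°): r_1=0.5774, r_2=1.9319, r_3=5.1962 — all match ✓
Unique over the lattice → pose = (5.5, 3.5, 75°).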